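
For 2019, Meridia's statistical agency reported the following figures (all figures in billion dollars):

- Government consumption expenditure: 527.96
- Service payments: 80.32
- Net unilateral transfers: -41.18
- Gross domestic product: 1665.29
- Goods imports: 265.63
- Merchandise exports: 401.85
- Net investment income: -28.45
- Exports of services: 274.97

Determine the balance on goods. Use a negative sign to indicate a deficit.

Goods balance = 401.85 - 265.63 = 136.22

136.22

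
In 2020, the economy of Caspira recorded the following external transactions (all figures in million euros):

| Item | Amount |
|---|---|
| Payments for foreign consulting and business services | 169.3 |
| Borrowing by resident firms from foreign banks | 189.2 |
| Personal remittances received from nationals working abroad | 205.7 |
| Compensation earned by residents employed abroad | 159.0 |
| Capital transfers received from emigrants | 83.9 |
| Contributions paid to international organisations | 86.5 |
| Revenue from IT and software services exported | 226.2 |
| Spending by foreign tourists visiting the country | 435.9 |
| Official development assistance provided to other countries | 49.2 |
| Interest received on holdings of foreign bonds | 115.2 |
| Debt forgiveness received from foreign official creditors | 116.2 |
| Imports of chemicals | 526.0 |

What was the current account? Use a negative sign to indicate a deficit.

Goods: -526.0
Services: 226.2 + 435.9 - 169.3 = 492.8
Primary income: 115.2 + 159.0 = 274.2
Secondary income: -49.2 + 205.7 - 86.5 = 70.0
Current account = (-526.0) + 492.8 + 274.2 + 70.0 = 311.0
(Excluded from the current account — financial account: borrowing by resident firms from foreign banks 189.2; capital account: capital transfers received from emigrants 83.9, debt forgiveness received from foreign official creditors 116.2.)

311.0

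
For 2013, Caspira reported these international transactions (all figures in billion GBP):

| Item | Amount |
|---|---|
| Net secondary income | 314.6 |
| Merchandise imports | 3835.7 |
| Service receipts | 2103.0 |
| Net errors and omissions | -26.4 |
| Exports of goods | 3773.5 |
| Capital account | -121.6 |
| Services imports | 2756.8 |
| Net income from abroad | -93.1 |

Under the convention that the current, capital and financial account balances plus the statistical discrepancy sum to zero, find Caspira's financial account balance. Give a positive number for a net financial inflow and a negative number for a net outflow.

642.5

Goods balance = 3773.5 - 3835.7 = -62.2
Services balance = 2103.0 - 2756.8 = -653.8
Trade balance (goods + services) = -62.2 + (-653.8) = -716.0
Net primary income = -93.1
Net secondary income = 314.6
Current account = -716.0 + (-93.1) + 314.6 = -494.5
Financial account = -(-494.5 + (-121.6) + (-26.4)) = 642.5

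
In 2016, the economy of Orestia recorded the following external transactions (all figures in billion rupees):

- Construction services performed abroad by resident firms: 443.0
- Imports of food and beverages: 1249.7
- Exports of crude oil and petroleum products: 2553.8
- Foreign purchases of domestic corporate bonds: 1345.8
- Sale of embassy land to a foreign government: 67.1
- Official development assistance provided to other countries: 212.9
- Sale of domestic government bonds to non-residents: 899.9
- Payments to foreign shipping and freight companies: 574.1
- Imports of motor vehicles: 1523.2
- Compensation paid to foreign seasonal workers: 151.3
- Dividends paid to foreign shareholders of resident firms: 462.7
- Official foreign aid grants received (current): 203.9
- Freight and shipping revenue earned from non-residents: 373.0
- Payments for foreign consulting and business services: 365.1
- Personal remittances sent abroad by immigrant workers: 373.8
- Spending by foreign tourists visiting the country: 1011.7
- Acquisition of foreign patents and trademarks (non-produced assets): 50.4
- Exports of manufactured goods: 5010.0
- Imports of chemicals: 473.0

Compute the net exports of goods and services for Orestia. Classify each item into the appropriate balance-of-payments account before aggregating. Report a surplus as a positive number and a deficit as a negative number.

5206.4

Goods: -1523.2 - 1249.7 - 473.0 + 2553.8 + 5010.0 = 4317.9
Services: 1011.7 + 373.0 + 443.0 - 574.1 - 365.1 = 888.5
Trade balance = 4317.9 + 888.5 = 5206.4
(Excluded from the trade balance — financial account: foreign purchases of domestic corporate bonds 1345.8, sale of domestic government bonds to non-residents 899.9; capital account: sale of embassy land to a foreign government 67.1, acquisition of foreign patents and trademarks (non-produced assets) 50.4; secondary income: official development assistance provided to other countries 212.9, official foreign aid grants received (current) 203.9, personal remittances sent abroad by immigrant workers 373.8; primary income: compensation paid to foreign seasonal workers 151.3, dividends paid to foreign shareholders of resident firms 462.7.)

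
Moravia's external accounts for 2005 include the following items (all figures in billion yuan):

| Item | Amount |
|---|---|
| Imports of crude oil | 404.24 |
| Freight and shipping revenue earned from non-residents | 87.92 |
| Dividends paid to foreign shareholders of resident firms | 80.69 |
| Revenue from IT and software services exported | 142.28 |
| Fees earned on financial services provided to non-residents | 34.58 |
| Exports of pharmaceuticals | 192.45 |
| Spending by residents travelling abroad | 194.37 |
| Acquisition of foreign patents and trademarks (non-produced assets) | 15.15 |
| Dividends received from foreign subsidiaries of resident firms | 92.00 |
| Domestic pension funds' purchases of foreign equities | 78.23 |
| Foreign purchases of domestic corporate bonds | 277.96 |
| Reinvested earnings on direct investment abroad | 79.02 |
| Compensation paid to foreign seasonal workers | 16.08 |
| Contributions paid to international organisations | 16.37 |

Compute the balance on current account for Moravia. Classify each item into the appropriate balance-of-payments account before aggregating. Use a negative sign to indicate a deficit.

Goods: 192.45 - 404.24 = -211.79
Services: 142.28 + 34.58 + 87.92 - 194.37 = 70.41
Primary income: -16.08 + 92.00 + 79.02 - 80.69 = 74.25
Secondary income: -16.37
Current account = (-211.79) + 70.41 + 74.25 + (-16.37) = -83.50
(Excluded from the current account — capital account: acquisition of foreign patents and trademarks (non-produced assets) 15.15; financial account: domestic pension funds' purchases of foreign equities 78.23, foreign purchases of domestic corporate bonds 277.96.)

-83.50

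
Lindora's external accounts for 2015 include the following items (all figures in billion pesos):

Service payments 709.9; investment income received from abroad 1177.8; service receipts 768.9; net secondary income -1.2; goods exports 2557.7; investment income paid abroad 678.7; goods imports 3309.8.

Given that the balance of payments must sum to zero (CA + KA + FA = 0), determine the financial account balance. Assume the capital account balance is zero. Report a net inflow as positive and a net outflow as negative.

195.2

Goods balance = 2557.7 - 3309.8 = -752.1
Services balance = 768.9 - 709.9 = 59.0
Trade balance (goods + services) = -752.1 + 59.0 = -693.1
Net primary income = 1177.8 - 678.7 = 499.1
Net secondary income = -1.2
Current account = -693.1 + 499.1 + (-1.2) = -195.2
Financial account = -(-195.2) = 195.2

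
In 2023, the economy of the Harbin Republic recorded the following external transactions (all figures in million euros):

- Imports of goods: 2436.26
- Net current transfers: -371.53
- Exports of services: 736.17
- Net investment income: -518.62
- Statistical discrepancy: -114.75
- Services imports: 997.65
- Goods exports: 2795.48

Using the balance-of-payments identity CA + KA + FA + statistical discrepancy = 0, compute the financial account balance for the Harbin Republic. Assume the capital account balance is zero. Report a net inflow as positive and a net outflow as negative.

907.16

Goods balance = 2795.48 - 2436.26 = 359.22
Services balance = 736.17 - 997.65 = -261.48
Trade balance (goods + services) = 359.22 + (-261.48) = 97.74
Net primary income = -518.62
Net secondary income = -371.53
Current account = 97.74 + (-518.62) + (-371.53) = -792.41
Financial account = -(-792.41 + (-114.75)) = 907.16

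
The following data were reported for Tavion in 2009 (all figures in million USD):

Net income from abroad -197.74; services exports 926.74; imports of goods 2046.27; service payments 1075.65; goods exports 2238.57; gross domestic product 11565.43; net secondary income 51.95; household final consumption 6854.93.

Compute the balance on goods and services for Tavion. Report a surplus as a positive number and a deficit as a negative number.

43.39

Goods balance = 2238.57 - 2046.27 = 192.30
Services balance = 926.74 - 1075.65 = -148.91
Trade balance (goods + services) = 192.30 + (-148.91) = 43.39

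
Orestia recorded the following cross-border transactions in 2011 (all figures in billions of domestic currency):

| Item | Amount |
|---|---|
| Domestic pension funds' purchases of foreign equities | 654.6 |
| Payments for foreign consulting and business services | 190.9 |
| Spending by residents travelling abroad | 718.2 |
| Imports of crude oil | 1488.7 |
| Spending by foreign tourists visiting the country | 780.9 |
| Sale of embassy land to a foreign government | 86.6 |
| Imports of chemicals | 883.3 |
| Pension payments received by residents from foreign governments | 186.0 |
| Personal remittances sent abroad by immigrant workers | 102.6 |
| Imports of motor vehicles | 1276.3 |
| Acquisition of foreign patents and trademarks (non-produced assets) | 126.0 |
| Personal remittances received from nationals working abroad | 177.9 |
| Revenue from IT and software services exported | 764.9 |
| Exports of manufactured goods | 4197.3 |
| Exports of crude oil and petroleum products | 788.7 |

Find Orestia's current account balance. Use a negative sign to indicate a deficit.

Goods: 4197.3 - 1488.7 - 883.3 + 788.7 - 1276.3 = 1337.7
Services: 764.9 - 190.9 - 718.2 + 780.9 = 636.7
Secondary income: 186.0 + 177.9 - 102.6 = 261.3
Current account = 1337.7 + 636.7 + 261.3 = 2235.7
(Excluded from the current account — financial account: domestic pension funds' purchases of foreign equities 654.6; capital account: sale of embassy land to a foreign government 86.6, acquisition of foreign patents and trademarks (non-produced assets) 126.0.)

2235.7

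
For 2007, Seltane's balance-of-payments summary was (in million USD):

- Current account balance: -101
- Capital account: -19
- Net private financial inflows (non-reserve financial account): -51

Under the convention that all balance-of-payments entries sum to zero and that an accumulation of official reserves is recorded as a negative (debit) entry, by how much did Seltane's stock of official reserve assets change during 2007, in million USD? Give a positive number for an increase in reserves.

Official reserve transactions balance = -((-101) + (-19) + (-51)) = 171
An accumulation of reserves is recorded as a debit (negative entry), so the change in the stock of reserves is the negative of that balance.
Change in official reserves = -(171) = -171

-171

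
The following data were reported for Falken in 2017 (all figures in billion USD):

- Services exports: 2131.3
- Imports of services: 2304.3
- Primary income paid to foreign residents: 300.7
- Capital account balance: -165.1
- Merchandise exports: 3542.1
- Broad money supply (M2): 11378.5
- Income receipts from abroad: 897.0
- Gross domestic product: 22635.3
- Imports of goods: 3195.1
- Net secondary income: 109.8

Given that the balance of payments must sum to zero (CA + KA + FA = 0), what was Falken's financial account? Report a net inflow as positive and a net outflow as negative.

Goods balance = 3542.1 - 3195.1 = 347.0
Services balance = 2131.3 - 2304.3 = -173.0
Trade balance (goods + services) = 347.0 + (-173.0) = 174.0
Net primary income = 897.0 - 300.7 = 596.3
Net secondary income = 109.8
Current account = 174.0 + 596.3 + 109.8 = 880.1
Financial account = -(880.1 + (-165.1)) = -715.0

-715.0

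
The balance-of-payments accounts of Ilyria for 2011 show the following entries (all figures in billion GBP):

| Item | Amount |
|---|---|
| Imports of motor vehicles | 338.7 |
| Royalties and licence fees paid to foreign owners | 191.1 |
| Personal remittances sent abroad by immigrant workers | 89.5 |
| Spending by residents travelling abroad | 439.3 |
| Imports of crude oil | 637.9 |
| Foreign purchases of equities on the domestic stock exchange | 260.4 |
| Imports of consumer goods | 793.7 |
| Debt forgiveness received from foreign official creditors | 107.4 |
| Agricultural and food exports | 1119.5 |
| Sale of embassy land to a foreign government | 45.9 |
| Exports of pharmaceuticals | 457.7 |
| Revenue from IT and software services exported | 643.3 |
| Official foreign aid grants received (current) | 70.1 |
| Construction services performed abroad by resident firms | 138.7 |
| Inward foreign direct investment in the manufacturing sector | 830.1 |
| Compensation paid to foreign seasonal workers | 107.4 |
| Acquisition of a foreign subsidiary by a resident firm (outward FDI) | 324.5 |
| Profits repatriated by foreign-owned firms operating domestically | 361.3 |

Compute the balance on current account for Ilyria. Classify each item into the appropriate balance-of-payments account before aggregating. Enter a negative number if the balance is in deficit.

Goods: 457.7 - 637.9 + 1119.5 - 793.7 - 338.7 = -193.1
Services: -439.3 + 643.3 - 191.1 + 138.7 = 151.6
Primary income: -107.4 - 361.3 = -468.7
Secondary income: 70.1 - 89.5 = -19.4
Current account = (-193.1) + 151.6 + (-468.7) + (-19.4) = -529.6
(Excluded from the current account — financial account: foreign purchases of equities on the domestic stock exchange 260.4, inward foreign direct investment in the manufacturing sector 830.1, acquisition of a foreign subsidiary by a resident firm (outward FDI) 324.5; capital account: debt forgiveness received from foreign official creditors 107.4, sale of embassy land to a foreign government 45.9.)

-529.6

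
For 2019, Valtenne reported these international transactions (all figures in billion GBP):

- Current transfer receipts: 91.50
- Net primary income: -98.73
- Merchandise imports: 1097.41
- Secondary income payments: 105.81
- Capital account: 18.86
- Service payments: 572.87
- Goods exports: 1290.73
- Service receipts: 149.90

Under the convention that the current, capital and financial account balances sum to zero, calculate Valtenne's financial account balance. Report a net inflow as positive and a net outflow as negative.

323.83

Goods balance = 1290.73 - 1097.41 = 193.32
Services balance = 149.90 - 572.87 = -422.97
Trade balance (goods + services) = 193.32 + (-422.97) = -229.65
Net primary income = -98.73
Net secondary income = 91.50 - 105.81 = -14.31
Current account = -229.65 + (-98.73) + (-14.31) = -342.69
Financial account = -(-342.69 + 18.86) = 323.83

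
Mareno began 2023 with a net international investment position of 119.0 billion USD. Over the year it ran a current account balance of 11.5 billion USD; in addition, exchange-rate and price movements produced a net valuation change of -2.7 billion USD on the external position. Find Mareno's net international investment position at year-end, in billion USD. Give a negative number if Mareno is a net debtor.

Change in NIIP = current account + net valuation change = 11.5 + (-2.7) = 8.8
End-of-year NIIP = 119.0 + 8.8 = 127.8

127.8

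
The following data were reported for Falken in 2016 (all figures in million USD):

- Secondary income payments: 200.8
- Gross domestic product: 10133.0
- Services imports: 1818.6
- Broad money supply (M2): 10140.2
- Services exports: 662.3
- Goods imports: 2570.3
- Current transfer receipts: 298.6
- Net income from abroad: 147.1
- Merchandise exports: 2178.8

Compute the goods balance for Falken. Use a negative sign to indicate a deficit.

-391.5

Goods balance = 2178.8 - 2570.3 = -391.5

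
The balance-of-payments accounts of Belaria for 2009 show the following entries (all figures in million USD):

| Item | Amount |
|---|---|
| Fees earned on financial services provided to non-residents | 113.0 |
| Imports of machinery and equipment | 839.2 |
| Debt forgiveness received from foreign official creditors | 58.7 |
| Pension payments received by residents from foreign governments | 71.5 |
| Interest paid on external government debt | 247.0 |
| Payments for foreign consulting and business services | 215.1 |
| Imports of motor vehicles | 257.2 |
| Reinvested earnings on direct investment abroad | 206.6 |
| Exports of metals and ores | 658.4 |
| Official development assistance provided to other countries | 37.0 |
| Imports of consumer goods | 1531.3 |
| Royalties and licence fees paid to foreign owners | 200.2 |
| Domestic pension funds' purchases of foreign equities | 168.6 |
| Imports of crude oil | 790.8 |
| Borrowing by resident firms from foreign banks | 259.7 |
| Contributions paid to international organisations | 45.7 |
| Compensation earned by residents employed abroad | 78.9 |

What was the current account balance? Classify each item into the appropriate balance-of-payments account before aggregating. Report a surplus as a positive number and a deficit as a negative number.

-3035.1

Goods: -257.2 - 790.8 - 839.2 - 1531.3 + 658.4 = -2760.1
Services: 113.0 - 215.1 - 200.2 = -302.3
Primary income: 78.9 + 206.6 - 247.0 = 38.5
Secondary income: -45.7 - 37.0 + 71.5 = -11.2
Current account = (-2760.1) + (-302.3) + 38.5 + (-11.2) = -3035.1
(Excluded from the current account — capital account: debt forgiveness received from foreign official creditors 58.7; financial account: domestic pension funds' purchases of foreign equities 168.6, borrowing by resident firms from foreign banks 259.7.)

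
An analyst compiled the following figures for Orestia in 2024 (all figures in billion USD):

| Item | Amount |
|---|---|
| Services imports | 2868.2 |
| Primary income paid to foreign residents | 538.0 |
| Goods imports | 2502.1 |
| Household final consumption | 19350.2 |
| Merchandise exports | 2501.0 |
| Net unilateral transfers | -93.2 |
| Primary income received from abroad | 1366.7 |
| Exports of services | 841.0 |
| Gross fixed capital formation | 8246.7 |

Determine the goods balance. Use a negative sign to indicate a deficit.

-1.1

Goods balance = 2501.0 - 2502.1 = -1.1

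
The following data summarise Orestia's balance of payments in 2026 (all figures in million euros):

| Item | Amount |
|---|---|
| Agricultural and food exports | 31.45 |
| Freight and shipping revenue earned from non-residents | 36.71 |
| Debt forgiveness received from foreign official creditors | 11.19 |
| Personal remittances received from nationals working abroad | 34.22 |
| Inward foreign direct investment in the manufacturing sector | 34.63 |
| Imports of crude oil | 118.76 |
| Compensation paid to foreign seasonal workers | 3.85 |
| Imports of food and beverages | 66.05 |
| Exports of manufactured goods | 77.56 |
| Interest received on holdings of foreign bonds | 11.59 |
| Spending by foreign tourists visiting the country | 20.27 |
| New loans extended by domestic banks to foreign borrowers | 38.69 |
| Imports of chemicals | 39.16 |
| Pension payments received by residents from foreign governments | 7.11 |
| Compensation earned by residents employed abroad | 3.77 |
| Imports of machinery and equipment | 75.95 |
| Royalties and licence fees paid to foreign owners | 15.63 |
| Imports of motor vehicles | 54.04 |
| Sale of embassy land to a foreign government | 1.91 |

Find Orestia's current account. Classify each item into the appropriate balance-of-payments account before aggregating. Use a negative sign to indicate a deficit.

-150.76

Goods: -118.76 - 39.16 - 54.04 - 66.05 - 75.95 + 31.45 + 77.56 = -244.95
Services: -15.63 + 36.71 + 20.27 = 41.35
Primary income: 3.77 - 3.85 + 11.59 = 11.51
Secondary income: 34.22 + 7.11 = 41.33
Current account = (-244.95) + 41.35 + 11.51 + 41.33 = -150.76
(Excluded from the current account — capital account: debt forgiveness received from foreign official creditors 11.19, sale of embassy land to a foreign government 1.91; financial account: inward foreign direct investment in the manufacturing sector 34.63, new loans extended by domestic banks to foreign borrowers 38.69.)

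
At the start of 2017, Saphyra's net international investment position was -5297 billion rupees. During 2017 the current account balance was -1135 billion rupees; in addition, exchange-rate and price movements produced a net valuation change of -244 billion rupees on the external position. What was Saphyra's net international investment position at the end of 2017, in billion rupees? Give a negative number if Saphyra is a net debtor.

-6676

Change in NIIP = current account + net valuation change = -1135 + (-244) = -1379
End-of-year NIIP = -5297 + (-1379) = -6676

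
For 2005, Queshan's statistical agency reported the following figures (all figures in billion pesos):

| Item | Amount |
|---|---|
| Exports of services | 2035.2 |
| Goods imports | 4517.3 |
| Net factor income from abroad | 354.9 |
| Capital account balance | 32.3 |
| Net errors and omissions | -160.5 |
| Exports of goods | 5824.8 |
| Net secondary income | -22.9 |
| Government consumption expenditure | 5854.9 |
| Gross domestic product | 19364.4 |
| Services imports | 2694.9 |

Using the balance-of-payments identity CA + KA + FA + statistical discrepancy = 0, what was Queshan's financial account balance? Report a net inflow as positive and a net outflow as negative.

-851.6

Goods balance = 5824.8 - 4517.3 = 1307.5
Services balance = 2035.2 - 2694.9 = -659.7
Trade balance (goods + services) = 1307.5 + (-659.7) = 647.8
Net primary income = 354.9
Net secondary income = -22.9
Current account = 647.8 + 354.9 + (-22.9) = 979.8
Financial account = -(979.8 + 32.3 + (-160.5)) = -851.6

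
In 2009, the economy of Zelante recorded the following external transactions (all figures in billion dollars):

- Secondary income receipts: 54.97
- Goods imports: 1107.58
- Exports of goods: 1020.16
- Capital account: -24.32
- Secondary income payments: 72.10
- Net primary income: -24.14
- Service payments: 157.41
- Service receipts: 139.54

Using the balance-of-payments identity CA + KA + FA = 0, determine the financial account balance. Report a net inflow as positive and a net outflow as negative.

Goods balance = 1020.16 - 1107.58 = -87.42
Services balance = 139.54 - 157.41 = -17.87
Trade balance (goods + services) = -87.42 + (-17.87) = -105.29
Net primary income = -24.14
Net secondary income = 54.97 - 72.10 = -17.13
Current account = -105.29 + (-24.14) + (-17.13) = -146.56
Financial account = -(-146.56 + (-24.32)) = 170.88

170.88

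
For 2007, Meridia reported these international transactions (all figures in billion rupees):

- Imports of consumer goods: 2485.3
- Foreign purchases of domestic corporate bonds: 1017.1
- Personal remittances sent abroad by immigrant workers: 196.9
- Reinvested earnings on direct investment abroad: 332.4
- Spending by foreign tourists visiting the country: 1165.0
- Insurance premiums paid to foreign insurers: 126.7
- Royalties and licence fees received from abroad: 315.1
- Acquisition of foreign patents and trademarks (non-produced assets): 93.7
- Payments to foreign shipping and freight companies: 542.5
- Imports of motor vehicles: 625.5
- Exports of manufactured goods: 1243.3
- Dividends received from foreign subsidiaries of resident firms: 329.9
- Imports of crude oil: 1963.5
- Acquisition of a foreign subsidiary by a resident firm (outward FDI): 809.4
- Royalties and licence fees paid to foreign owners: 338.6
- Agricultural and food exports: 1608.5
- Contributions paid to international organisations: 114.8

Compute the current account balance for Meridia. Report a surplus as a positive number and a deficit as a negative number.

Goods: -1963.5 - 625.5 - 2485.3 + 1243.3 + 1608.5 = -2222.5
Services: 315.1 - 542.5 - 338.6 + 1165.0 - 126.7 = 472.3
Primary income: 332.4 + 329.9 = 662.3
Secondary income: -114.8 - 196.9 = -311.7
Current account = (-2222.5) + 472.3 + 662.3 + (-311.7) = -1399.6
(Excluded from the current account — financial account: foreign purchases of domestic corporate bonds 1017.1, acquisition of a foreign subsidiary by a resident firm (outward FDI) 809.4; capital account: acquisition of foreign patents and trademarks (non-produced assets) 93.7.)

-1399.6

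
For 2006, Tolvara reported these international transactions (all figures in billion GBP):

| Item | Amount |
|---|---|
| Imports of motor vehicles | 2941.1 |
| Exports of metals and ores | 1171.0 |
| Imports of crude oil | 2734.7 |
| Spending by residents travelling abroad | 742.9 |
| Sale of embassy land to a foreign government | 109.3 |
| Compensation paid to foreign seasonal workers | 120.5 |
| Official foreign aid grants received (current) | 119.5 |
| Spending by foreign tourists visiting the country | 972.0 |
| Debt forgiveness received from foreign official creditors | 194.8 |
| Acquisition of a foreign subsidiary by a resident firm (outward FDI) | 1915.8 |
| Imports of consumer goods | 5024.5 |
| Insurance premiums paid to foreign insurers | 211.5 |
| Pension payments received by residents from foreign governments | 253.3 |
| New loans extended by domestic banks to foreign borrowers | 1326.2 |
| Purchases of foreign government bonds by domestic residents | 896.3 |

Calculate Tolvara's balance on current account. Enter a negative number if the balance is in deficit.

Goods: -2734.7 + 1171.0 - 5024.5 - 2941.1 = -9529.3
Services: 972.0 - 211.5 - 742.9 = 17.6
Primary income: -120.5
Secondary income: 253.3 + 119.5 = 372.8
Current account = (-9529.3) + 17.6 + (-120.5) + 372.8 = -9259.4
(Excluded from the current account — capital account: sale of embassy land to a foreign government 109.3, debt forgiveness received from foreign official creditors 194.8; financial account: acquisition of a foreign subsidiary by a resident firm (outward FDI) 1915.8, new loans extended by domestic banks to foreign borrowers 1326.2, purchases of foreign government bonds by domestic residents 896.3.)

-9259.4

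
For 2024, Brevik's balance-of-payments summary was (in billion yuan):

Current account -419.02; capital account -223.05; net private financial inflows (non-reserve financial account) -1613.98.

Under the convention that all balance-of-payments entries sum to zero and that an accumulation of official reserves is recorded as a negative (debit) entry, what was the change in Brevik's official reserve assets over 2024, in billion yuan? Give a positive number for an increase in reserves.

-2256.05

Official reserve transactions balance = -((-419.02) + (-223.05) + (-1613.98)) = 2256.05
An accumulation of reserves is recorded as a debit (negative entry), so the change in the stock of reserves is the negative of that balance.
Change in official reserves = -(2256.05) = -2256.05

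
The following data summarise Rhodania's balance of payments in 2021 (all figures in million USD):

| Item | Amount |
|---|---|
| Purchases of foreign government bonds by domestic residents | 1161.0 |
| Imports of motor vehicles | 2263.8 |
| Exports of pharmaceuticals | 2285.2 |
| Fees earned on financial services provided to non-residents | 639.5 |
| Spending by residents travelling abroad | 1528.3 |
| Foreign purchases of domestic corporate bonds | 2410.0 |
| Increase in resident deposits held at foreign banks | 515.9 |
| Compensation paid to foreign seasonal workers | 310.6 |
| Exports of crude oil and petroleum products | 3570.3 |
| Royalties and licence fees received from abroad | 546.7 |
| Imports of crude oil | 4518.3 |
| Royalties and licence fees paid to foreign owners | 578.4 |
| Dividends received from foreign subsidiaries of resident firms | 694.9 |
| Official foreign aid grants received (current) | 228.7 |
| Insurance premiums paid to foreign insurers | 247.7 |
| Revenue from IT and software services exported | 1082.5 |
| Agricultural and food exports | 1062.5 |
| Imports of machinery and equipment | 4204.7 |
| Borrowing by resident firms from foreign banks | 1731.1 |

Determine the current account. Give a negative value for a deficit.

Goods: 1062.5 + 3570.3 - 4204.7 - 2263.8 - 4518.3 + 2285.2 = -4068.8
Services: 639.5 - 1528.3 - 247.7 + 546.7 + 1082.5 - 578.4 = -85.7
Primary income: -310.6 + 694.9 = 384.3
Secondary income: 228.7
Current account = (-4068.8) + (-85.7) + 384.3 + 228.7 = -3541.5
(Excluded from the current account — financial account: purchases of foreign government bonds by domestic residents 1161.0, foreign purchases of domestic corporate bonds 2410.0, increase in resident deposits held at foreign banks 515.9, borrowing by resident firms from foreign banks 1731.1.)

-3541.5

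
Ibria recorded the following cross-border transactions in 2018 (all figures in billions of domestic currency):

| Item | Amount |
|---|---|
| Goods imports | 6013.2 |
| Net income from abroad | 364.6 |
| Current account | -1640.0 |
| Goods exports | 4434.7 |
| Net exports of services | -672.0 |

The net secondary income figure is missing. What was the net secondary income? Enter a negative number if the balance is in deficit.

Current account = goods balance + services balance + net primary income + net secondary income
Sum of the known components = -1885.9
Net secondary income = CA - (known components) = -1640.0 - (-1885.9) = 245.9

245.9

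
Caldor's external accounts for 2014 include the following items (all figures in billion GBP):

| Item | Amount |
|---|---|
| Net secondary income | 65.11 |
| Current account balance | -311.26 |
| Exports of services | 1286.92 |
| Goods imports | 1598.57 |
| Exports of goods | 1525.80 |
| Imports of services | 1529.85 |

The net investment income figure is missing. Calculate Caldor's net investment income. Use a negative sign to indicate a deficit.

Current account = goods balance + services balance + net primary income + net secondary income
Sum of the known components = -250.59
Net investment income = CA - (known components) = -311.26 - (-250.59) = -60.67

-60.67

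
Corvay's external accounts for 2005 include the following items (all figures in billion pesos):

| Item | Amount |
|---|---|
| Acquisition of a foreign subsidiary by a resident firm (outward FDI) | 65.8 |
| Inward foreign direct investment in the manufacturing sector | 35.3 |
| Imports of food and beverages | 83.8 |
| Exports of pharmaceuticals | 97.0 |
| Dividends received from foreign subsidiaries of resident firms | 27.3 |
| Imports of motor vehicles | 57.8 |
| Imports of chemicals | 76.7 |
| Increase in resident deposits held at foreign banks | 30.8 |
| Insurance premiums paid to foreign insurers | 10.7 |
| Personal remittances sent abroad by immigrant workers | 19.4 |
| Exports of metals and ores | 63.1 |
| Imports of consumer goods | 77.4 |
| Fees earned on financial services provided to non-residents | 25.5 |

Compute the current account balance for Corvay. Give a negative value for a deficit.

-112.9

Goods: -83.8 + 63.1 - 77.4 + 97.0 - 76.7 - 57.8 = -135.6
Services: -10.7 + 25.5 = 14.8
Primary income: 27.3
Secondary income: -19.4
Current account = (-135.6) + 14.8 + 27.3 + (-19.4) = -112.9
(Excluded from the current account — financial account: acquisition of a foreign subsidiary by a resident firm (outward FDI) 65.8, inward foreign direct investment in the manufacturing sector 35.3, increase in resident deposits held at foreign banks 30.8.)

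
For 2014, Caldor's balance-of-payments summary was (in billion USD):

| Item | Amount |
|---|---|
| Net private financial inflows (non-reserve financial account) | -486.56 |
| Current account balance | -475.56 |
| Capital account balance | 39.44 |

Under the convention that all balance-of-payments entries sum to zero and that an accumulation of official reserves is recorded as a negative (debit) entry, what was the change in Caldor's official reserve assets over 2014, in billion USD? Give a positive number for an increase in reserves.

Official reserve transactions balance = -((-475.56) + 39.44 + (-486.56)) = 922.68
An accumulation of reserves is recorded as a debit (negative entry), so the change in the stock of reserves is the negative of that balance.
Change in official reserves = -(922.68) = -922.68

-922.68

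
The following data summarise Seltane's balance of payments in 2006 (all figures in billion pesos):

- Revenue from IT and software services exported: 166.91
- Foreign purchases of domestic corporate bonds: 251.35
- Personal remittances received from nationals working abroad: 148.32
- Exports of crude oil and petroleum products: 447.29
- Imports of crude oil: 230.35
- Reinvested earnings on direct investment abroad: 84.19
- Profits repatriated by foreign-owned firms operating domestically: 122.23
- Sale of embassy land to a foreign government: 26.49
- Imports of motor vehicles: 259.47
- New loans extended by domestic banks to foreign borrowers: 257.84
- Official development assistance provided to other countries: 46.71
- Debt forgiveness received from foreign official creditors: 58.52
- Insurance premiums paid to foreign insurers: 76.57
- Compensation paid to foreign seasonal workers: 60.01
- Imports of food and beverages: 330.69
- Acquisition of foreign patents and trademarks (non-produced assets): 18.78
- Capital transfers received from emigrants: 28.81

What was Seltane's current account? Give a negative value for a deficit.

Goods: 447.29 - 330.69 - 259.47 - 230.35 = -373.22
Services: -76.57 + 166.91 = 90.34
Primary income: -122.23 - 60.01 + 84.19 = -98.05
Secondary income: -46.71 + 148.32 = 101.61
Current account = (-373.22) + 90.34 + (-98.05) + 101.61 = -279.32
(Excluded from the current account — financial account: foreign purchases of domestic corporate bonds 251.35, new loans extended by domestic banks to foreign borrowers 257.84; capital account: sale of embassy land to a foreign government 26.49, debt forgiveness received from foreign official creditors 58.52, acquisition of foreign patents and trademarks (non-produced assets) 18.78, capital transfers received from emigrants 28.81.)

-279.32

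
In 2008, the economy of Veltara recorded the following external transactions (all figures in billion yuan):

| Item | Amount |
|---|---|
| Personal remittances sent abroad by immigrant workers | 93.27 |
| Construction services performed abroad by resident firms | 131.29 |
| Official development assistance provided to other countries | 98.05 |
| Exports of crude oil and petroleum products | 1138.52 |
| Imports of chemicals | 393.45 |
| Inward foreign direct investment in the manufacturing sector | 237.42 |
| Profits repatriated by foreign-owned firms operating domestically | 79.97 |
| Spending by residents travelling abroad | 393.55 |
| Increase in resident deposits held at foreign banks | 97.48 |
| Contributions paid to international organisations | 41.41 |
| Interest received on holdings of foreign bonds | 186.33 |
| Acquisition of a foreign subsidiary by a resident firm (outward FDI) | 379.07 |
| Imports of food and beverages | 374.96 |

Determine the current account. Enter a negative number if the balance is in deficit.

Goods: 1138.52 - 393.45 - 374.96 = 370.11
Services: 131.29 - 393.55 = -262.26
Primary income: 186.33 - 79.97 = 106.36
Secondary income: -93.27 - 98.05 - 41.41 = -232.73
Current account = 370.11 + (-262.26) + 106.36 + (-232.73) = -18.52
(Excluded from the current account — financial account: inward foreign direct investment in the manufacturing sector 237.42, increase in resident deposits held at foreign banks 97.48, acquisition of a foreign subsidiary by a resident firm (outward FDI) 379.07.)

-18.52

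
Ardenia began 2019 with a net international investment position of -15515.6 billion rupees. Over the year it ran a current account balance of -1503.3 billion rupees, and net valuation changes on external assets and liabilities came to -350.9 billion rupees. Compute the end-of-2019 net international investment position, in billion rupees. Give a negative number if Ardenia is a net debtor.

Change in NIIP = current account + net valuation change = -1503.3 + (-350.9) = -1854.2
End-of-year NIIP = -15515.6 + (-1854.2) = -17369.8

-17369.8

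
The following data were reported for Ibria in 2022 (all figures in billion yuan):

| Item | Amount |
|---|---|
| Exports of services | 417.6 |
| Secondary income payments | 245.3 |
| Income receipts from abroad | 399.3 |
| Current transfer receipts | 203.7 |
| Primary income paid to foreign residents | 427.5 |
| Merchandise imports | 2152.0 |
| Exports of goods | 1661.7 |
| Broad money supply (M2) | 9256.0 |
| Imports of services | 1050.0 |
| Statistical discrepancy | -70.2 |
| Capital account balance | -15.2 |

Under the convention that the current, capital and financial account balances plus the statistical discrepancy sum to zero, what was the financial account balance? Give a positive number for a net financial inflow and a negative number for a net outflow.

1277.9

Goods balance = 1661.7 - 2152.0 = -490.3
Services balance = 417.6 - 1050.0 = -632.4
Trade balance (goods + services) = -490.3 + (-632.4) = -1122.7
Net primary income = 399.3 - 427.5 = -28.2
Net secondary income = 203.7 - 245.3 = -41.6
Current account = -1122.7 + (-28.2) + (-41.6) = -1192.5
Financial account = -(-1192.5 + (-15.2) + (-70.2)) = 1277.9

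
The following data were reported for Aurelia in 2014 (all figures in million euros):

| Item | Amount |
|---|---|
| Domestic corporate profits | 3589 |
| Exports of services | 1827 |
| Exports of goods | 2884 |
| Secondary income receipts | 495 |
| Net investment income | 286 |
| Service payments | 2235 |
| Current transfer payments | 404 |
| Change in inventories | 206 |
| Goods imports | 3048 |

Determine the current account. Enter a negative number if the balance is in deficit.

Goods balance = 2884 - 3048 = -164
Services balance = 1827 - 2235 = -408
Trade balance (goods + services) = -164 + (-408) = -572
Net primary income = 286
Net secondary income = 495 - 404 = 91
Current account = -572 + 286 + 91 = -195

-195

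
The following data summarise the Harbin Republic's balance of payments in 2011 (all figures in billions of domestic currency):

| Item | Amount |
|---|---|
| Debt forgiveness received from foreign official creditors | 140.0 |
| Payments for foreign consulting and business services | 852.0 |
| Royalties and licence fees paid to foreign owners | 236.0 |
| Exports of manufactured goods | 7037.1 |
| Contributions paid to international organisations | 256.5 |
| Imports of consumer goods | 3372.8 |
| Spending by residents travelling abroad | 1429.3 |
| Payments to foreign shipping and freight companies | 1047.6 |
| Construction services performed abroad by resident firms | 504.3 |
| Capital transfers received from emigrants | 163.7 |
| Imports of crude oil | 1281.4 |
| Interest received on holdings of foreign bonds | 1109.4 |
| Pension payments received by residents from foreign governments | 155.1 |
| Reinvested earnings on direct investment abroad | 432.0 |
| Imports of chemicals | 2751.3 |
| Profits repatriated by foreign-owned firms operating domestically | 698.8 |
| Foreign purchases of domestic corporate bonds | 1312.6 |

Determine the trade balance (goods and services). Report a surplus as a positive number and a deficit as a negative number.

Goods: -3372.8 - 2751.3 - 1281.4 + 7037.1 = -368.4
Services: -1047.6 - 852.0 + 504.3 - 236.0 - 1429.3 = -3060.6
Trade balance = -368.4 + (-3060.6) = -3429.0
(Excluded from the trade balance — capital account: debt forgiveness received from foreign official creditors 140.0, capital transfers received from emigrants 163.7; secondary income: contributions paid to international organisations 256.5, pension payments received by residents from foreign governments 155.1; primary income: interest received on holdings of foreign bonds 1109.4, reinvested earnings on direct investment abroad 432.0, profits repatriated by foreign-owned firms operating domestically 698.8; financial account: foreign purchases of domestic corporate bonds 1312.6.)

-3429.0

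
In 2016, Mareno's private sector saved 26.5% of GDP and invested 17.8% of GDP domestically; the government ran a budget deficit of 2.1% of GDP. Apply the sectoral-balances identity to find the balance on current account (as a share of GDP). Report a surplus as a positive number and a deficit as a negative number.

By the sectoral-balances identity, CA = (S_private - I) + (T - G).
Private balance = 26.5 - 17.8 = 8.7
Government balance (T - G) = -2.1
CA = 8.7 + (-2.1) = 6.6

6.6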